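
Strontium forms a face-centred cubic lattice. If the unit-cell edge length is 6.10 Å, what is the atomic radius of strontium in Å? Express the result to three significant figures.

2.16 Å

In an FCC lattice, atoms touch along the face diagonal, so √2·a = 4r.
r = √2·a/4 = 1.4142 × 6.10 / 4 = 2.16 Å.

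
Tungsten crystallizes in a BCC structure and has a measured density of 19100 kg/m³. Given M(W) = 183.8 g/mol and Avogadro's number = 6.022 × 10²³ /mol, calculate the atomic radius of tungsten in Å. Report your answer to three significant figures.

For a BCC cell (Z = 2), a³ = Z·M/(N_A·ρ) = 2 × 183.8 / (6.022 × 10²³ × 19.10) = 3.196 × 10^-23 cm³, so a = 3.173 × 10^-8 cm = 3.173 Å.
Atoms touch along the body diagonal, so √3·a = 4r, so r = 0.4330 × a = 1.37 Å.

1.37 Å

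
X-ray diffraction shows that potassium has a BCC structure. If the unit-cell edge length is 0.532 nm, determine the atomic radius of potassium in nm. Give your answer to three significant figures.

0.230 nm

In a BCC lattice, atoms touch along the body diagonal, so √3·a = 4r.
r = √3·a/4 = 1.7321 × 0.532 / 4 = 0.230 nm.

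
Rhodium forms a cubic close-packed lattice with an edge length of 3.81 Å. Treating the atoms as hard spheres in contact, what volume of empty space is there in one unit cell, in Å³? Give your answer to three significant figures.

In an FCC lattice atoms touch along the face diagonal, so √2·a = 4r, so r = 0.3536a = 1.347 Å.
V_cell = a³ = 55.31 Å³; V_atoms = 4 × (4/3)πr³ = 40.95 Å³.
Empty space = 55.31 − 40.95 = 14.4 Å³.

14.4 Å³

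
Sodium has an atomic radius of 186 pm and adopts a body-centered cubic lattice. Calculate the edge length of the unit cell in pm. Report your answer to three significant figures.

In a BCC lattice, atoms touch along the body diagonal, so √3·a = 4r.
a = 4r/√3 = 4 × 186 / 1.7321 = 430 pm.

430 pm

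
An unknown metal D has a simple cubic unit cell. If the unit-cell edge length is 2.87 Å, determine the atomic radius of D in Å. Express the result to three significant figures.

1.44 Å

In a simple cubic lattice, atoms touch along the cell edge, so a = 2r.
r = a/2 = 2.87/2 = 1.44 Å.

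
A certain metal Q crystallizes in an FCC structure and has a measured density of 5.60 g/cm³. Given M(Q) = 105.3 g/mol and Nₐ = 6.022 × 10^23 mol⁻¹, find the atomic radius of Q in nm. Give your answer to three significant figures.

0.177 nm

For an FCC cell (Z = 4), a³ = Z·M/(N_A·ρ) = 4 × 105.3 / (6.022 × 10²³ × 5.600) = 1.249 × 10^-22 cm³, so a = 4.999 × 10^-8 cm = 0.4999 nm.
Atoms touch along the face diagonal, so √2·a = 4r, so r = 0.3536 × a = 0.177 nm.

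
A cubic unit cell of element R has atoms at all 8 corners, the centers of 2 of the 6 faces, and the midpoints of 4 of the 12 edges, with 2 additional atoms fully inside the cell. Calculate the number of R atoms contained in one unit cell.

Corner atoms are shared by 8 cells (1/8 each), face atoms by 2 (1/2 each), edge atoms by 4 (1/4 each), interior atoms are unshared.
Net atoms = 8 × 1/8 + 2 × 1/2 + 4 × 1/4 + 2 = 1 + 1 + 1 + 2 = 5.

5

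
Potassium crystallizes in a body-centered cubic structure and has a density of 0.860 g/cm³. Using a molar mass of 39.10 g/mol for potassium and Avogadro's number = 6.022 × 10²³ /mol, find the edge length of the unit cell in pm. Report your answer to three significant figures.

533 pm

With Z = 2 atoms per BCC cell, a³ = Z·M/(N_A·ρ) = 2 × 39.10 / (6.022 × 10²³ × 0.8600 g/cm³) = 1.510 × 10^-22 cm³.
a = (1.510 × 10^-22)^(1/3) = 5.325 × 10^-8 cm = 533 pm.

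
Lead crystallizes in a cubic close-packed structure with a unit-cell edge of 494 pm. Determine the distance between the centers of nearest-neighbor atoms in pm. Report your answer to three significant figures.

In an FCC structure, atoms touch along the face diagonal, so √2·a = 4r; the nearest-neighbor distance equals 2r = 0.7071·a.
d = 0.7071 × 494 = 349 pm.

349 pm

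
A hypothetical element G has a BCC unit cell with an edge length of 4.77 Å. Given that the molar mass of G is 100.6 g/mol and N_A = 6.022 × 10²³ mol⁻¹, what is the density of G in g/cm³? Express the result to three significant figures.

3.08 g/cm³

A BCC unit cell contains Z = 2 atoms.
Cell volume: a³ = (4.77 Å)³ = (4.770 × 10^-8 cm)³ = 1.085 × 10^-22 cm³.
ρ = Z·M/(N_A·a³) = 2 × 100.6 / (6.022 × 10²³ × 1.085 × 10^-22) = 3.078 g/cm³.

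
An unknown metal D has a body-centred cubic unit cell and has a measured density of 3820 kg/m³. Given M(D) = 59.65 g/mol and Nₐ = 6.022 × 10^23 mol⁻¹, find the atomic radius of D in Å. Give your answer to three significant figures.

For a BCC cell (Z = 2), a³ = Z·M/(N_A·ρ) = 2 × 59.65 / (6.022 × 10²³ × 3.820) = 5.186 × 10^-23 cm³, so a = 3.729 × 10^-8 cm = 3.729 Å.
Atoms touch along the body diagonal, so √3·a = 4r, so r = 0.4330 × a = 1.61 Å.

1.61 Å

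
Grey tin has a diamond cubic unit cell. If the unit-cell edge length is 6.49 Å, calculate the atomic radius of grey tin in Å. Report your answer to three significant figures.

1.41 Å

In a diamond cubic lattice, nearest neighbors lie along the body diagonal with √3·a = 8r.
r = √3·a/8 = 1.7321 × 6.49 / 8 = 1.41 Å.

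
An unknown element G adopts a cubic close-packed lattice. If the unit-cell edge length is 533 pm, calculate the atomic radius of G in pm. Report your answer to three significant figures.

In an FCC lattice, atoms touch along the face diagonal, so √2·a = 4r.
r = √2·a/4 = 1.4142 × 533 / 4 = 188 pm.

188 pm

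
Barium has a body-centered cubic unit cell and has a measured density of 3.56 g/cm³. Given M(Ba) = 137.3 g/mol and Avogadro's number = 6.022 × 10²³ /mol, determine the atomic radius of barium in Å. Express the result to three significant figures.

2.18 Å

For a BCC cell (Z = 2), a³ = Z·M/(N_A·ρ) = 2 × 137.3 / (6.022 × 10²³ × 3.560) = 1.281 × 10^-22 cm³, so a = 5.041 × 10^-8 cm = 5.041 Å.
Atoms touch along the body diagonal, so √3·a = 4r, so r = 0.4330 × a = 2.18 Å.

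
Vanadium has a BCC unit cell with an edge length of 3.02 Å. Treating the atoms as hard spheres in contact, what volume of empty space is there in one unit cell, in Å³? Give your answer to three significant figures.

8.81 Å³

In a BCC lattice atoms touch along the body diagonal, so √3·a = 4r, so r = 0.4330a = 1.308 Å.
V_cell = a³ = 27.54 Å³; V_atoms = 2 × (4/3)πr³ = 18.73 Å³.
Empty space = 27.54 − 18.73 = 8.81 Å³.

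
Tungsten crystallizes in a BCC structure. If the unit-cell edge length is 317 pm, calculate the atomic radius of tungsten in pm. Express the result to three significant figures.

137 pm

In a BCC lattice, atoms touch along the body diagonal, so √3·a = 4r.
r = √3·a/4 = 1.7321 × 317 / 4 = 137 pm.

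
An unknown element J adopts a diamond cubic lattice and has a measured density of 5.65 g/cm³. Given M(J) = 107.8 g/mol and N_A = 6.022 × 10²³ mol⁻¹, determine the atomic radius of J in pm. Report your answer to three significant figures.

137 pm

For a diamond cubic cell (Z = 8), a³ = Z·M/(N_A·ρ) = 8 × 107.8 / (6.022 × 10²³ × 5.650) = 2.535 × 10^-22 cm³, so a = 6.329 × 10^-8 cm = 632.9 pm.
Nearest neighbors lie along the body diagonal with √3·a = 8r, so r = 0.2165 × a = 137 pm.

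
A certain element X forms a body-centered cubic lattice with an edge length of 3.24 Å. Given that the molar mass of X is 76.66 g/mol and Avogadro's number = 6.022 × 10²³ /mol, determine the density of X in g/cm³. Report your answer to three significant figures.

A BCC unit cell contains Z = 2 atoms.
Cell volume: a³ = (3.24 Å)³ = (3.240 × 10^-8 cm)³ = 3.401 × 10^-23 cm³.
ρ = Z·M/(N_A·a³) = 2 × 76.66 / (6.022 × 10²³ × 3.401 × 10^-23) = 7.486 g/cm³.

7.49 g/cm³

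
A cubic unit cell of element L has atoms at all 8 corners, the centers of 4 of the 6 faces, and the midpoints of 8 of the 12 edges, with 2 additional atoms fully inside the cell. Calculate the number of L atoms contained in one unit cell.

Corner atoms are shared by 8 cells (1/8 each), face atoms by 2 (1/2 each), edge atoms by 4 (1/4 each), interior atoms are unshared.
Net atoms = 8 × 1/8 + 4 × 1/2 + 8 × 1/4 + 2 = 1 + 2 + 2 + 2 = 7.

7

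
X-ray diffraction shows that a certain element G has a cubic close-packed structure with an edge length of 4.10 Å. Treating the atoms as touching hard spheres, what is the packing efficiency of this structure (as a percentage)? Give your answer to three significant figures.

74.0%

In an FCC lattice atoms touch along the face diagonal, so √2·a = 4r, so r = 0.3536a = 1.450 Å.
Packing fraction = Z·(4/3)πr³ / a³ = 4 × (4/3)π × (1.450)³ / (4.10)³ = 0.7405 = 74.0%.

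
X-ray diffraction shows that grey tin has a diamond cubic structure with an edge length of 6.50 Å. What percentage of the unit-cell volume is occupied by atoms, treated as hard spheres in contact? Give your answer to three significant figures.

In a diamond cubic lattice nearest neighbors lie along the body diagonal with √3·a = 8r, so r = 0.2165a = 1.407 Å.
Packing fraction = Z·(4/3)πr³ / a³ = 8 × (4/3)π × (1.407)³ / (6.50)³ = 0.3401 = 34.0%.

34.0%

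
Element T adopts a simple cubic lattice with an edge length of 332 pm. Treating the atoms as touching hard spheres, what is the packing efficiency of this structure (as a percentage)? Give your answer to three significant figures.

In a simple cubic lattice atoms touch along the cell edge, so a = 2r, so r = 0.5000a = 166.0 pm.
Packing fraction = Z·(4/3)πr³ / a³ = 1 × (4/3)π × (166.0)³ / (332)³ = 0.5236 = 52.4%.

52.4%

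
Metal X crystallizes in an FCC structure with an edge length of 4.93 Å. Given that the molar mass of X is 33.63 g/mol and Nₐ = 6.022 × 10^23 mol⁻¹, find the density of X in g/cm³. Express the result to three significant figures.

1.86 g/cm³

An FCC unit cell contains Z = 4 atoms.
Cell volume: a³ = (4.93 Å)³ = (4.930 × 10^-8 cm)³ = 1.198 × 10^-22 cm³.
ρ = Z·M/(N_A·a³) = 4 × 33.63 / (6.022 × 10²³ × 1.198 × 10^-22) = 1.864 g/cm³.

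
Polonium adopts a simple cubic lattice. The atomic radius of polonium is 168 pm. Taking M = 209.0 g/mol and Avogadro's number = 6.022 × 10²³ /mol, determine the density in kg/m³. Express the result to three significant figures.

In a simple cubic lattice, atoms touch along the cell edge, so a = 2r, giving a = 336.0 pm = 3.360 × 10^-8 cm.
With Z = 1, ρ = Z·M/(N_A·a³) = 1 × 209.0 / (6.022 × 10²³ × 3.793 × 10^-23) = 9.149 g/cm³ = 9150 kg/m³.

9150 kg/m³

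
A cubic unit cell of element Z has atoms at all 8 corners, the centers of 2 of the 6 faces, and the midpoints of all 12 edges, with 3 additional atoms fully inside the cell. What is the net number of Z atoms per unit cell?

8

Corner atoms are shared by 8 cells (1/8 each), face atoms by 2 (1/2 each), edge atoms by 4 (1/4 each), interior atoms are unshared.
Net atoms = 8 × 1/8 + 2 × 1/2 + 12 × 1/4 + 3 = 1 + 1 + 3 + 3 = 8.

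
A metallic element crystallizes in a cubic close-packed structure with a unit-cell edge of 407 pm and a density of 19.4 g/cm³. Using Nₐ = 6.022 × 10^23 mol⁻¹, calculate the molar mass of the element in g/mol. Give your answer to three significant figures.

197 g/mol

An FCC cell has Z = 4 atoms; a = 4.070 × 10^-8 cm.
M = ρ·N_A·a³/Z = 19.4 × 6.022 × 10²³ × 6.742 × 10^-23 / 4 = 197 g/mol.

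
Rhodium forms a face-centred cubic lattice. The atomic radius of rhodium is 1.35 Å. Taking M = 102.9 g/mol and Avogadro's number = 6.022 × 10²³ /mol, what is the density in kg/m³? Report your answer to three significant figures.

In an FCC lattice, atoms touch along the face diagonal, so √2·a = 4r, giving a = 3.818 Å = 3.818 × 10^-8 cm.
With Z = 4, ρ = Z·M/(N_A·a³) = 4 × 102.9 / (6.022 × 10²³ × 5.567 × 10^-23) = 12.28 g/cm³ = 12300 kg/m³.

12300 kg/m³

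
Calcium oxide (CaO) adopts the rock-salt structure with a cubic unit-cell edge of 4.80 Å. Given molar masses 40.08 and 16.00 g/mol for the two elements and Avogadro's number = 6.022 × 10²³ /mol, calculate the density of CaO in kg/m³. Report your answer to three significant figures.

3370 kg/m³

The rock-salt structure contains Z = 4 formula units per cell; M(CaO) = 40.08 + 16.00 = 56.08 g/mol.
a³ = (4.800 × 10^-8 cm)³ = 1.106 × 10^-22 cm³.
ρ = 4 × 56.08 / (6.022 × 10²³ × 1.106 × 10^-22) = 3.368 g/cm³ = 3370 kg/m³.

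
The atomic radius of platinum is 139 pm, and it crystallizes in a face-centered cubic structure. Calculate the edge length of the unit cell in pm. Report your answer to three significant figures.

In an FCC lattice, atoms touch along the face diagonal, so √2·a = 4r.
a = 4r/√2 = 4 × 139 / 1.4142 = 393 pm.

393 pm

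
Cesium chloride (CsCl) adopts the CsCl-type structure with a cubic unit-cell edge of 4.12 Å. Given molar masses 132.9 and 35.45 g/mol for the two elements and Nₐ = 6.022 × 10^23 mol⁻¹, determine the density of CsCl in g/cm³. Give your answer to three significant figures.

The CsCl-type structure contains Z = 1 formula unit per cell; M(CsCl) = 132.9 + 35.45 = 168.35 g/mol.
a³ = (4.120 × 10^-8 cm)³ = 6.993 × 10^-23 cm³.
ρ = 1 × 168.35 / (6.022 × 10²³ × 6.993 × 10^-23) = 3.997 g/cm³.

4.00 g/cm³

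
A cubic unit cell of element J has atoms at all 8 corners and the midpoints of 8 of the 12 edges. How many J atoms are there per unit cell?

Corner atoms are shared by 8 cells (1/8 each), edge atoms by 4 (1/4 each).
Net atoms = 8 × 1/8 + 8 × 1/4 = 1 + 2 = 3.

3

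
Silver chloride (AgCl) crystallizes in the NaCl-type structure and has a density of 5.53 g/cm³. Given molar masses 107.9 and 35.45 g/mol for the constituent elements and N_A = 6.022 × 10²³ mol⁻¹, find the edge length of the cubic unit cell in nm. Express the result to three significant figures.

0.556 nm

M(AgCl) = 143.35 g/mol; Z = 4 formula units per cell.
a³ = Z·M/(N_A·ρ) = 4 × 143.35 / (6.022 × 10²³ × 5.53) = 1.722 × 10^-22 cm³, so a = 5.563 × 10^-8 cm = 0.556 nm.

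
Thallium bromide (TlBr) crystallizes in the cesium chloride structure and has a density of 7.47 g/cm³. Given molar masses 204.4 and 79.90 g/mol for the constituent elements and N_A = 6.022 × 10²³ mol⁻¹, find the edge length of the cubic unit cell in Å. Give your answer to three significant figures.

M(TlBr) = 284.3 g/mol; Z = 1 formula unit per cell.
a³ = Z·M/(N_A·ρ) = 1 × 284.3 / (6.022 × 10²³ × 7.47) = 6.320 × 10^-23 cm³, so a = 3.983 × 10^-8 cm = 3.98 Å.

3.98 Å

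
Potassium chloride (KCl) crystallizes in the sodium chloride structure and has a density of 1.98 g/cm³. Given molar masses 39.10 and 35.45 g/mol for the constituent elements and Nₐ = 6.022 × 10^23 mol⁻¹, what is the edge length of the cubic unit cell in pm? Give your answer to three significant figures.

630 pm

M(KCl) = 74.55 g/mol; Z = 4 formula units per cell.
a³ = Z·M/(N_A·ρ) = 4 × 74.55 / (6.022 × 10²³ × 1.98) = 2.501 × 10^-22 cm³, so a = 6.300 × 10^-8 cm = 630 pm.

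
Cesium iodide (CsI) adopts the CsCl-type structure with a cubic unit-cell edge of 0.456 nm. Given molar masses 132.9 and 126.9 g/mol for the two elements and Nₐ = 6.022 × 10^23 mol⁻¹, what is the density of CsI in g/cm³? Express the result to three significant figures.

The CsCl-type structure contains Z = 1 formula unit per cell; M(CsI) = 132.9 + 126.9 = 259.8 g/mol.
a³ = (4.560 × 10^-8 cm)³ = 9.482 × 10^-23 cm³.
ρ = 1 × 259.8 / (6.022 × 10²³ × 9.482 × 10^-23) = 4.550 g/cm³.

4.55 g/cm³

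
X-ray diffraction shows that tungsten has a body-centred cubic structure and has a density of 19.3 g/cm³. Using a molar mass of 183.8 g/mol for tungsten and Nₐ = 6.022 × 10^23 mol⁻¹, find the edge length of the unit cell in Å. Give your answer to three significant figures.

3.16 Å

With Z = 2 atoms per BCC cell, a³ = Z·M/(N_A·ρ) = 2 × 183.8 / (6.022 × 10²³ × 19.30 g/cm³) = 3.163 × 10^-23 cm³.
a = (3.163 × 10^-23)^(1/3) = 3.162 × 10^-8 cm = 3.16 Å.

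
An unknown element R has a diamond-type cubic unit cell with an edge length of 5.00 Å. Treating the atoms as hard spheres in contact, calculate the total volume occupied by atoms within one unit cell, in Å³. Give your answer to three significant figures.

42.5 Å³

In a diamond cubic lattice nearest neighbors lie along the body diagonal with √3·a = 8r, so r = 0.2165a = 1.083 Å.
V_atoms = Z × (4/3)πr³ = 8 × (4/3)π × (1.083)³ = 42.5 Å³.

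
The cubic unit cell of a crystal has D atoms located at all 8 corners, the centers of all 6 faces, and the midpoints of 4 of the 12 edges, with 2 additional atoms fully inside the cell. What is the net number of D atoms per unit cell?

Corner atoms are shared by 8 cells (1/8 each), face atoms by 2 (1/2 each), edge atoms by 4 (1/4 each), interior atoms are unshared.
Net atoms = 8 × 1/8 + 6 × 1/2 + 4 × 1/4 + 2 = 1 + 3 + 1 + 2 = 7.

7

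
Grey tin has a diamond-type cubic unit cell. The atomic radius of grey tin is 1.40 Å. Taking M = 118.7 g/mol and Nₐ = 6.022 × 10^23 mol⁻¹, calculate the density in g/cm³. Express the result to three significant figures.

In a diamond cubic lattice, nearest neighbors lie along the body diagonal with √3·a = 8r, giving a = 6.466 Å = 6.466 × 10^-8 cm.
With Z = 8, ρ = Z·M/(N_A·a³) = 8 × 118.7 / (6.022 × 10²³ × 2.704 × 10^-22) = 5.832 g/cm³.

5.83 g/cm³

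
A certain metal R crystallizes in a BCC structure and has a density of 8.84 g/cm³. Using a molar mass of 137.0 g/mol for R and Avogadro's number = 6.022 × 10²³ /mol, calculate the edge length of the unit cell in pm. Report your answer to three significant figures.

With Z = 2 atoms per BCC cell, a³ = Z·M/(N_A·ρ) = 2 × 137.0 / (6.022 × 10²³ × 8.840 g/cm³) = 5.147 × 10^-23 cm³.
a = (5.147 × 10^-23)^(1/3) = 3.720 × 10^-8 cm = 372 pm.

372 pm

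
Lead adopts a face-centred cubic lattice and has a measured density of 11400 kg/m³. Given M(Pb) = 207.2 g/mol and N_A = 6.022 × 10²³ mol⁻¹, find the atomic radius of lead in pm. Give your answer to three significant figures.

175 pm

For an FCC cell (Z = 4), a³ = Z·M/(N_A·ρ) = 4 × 207.2 / (6.022 × 10²³ × 11.40) = 1.207 × 10^-22 cm³, so a = 4.942 × 10^-8 cm = 494.2 pm.
Atoms touch along the face diagonal, so √2·a = 4r, so r = 0.3536 × a = 175 pm.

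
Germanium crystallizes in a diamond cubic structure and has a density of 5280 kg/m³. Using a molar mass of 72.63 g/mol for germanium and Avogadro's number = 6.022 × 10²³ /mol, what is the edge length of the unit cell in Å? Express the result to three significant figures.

With Z = 8 atoms per diamond cubic cell, a³ = Z·M/(N_A·ρ) = 8 × 72.63 / (6.022 × 10²³ × 5.280 g/cm³) = 1.827 × 10^-22 cm³.
a = (1.827 × 10^-22)^(1/3) = 5.675 × 10^-8 cm = 5.67 Å.

5.67 Å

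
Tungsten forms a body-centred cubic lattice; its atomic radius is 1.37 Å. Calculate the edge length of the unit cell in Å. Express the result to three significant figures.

3.16 Å

In a BCC lattice, atoms touch along the body diagonal, so √3·a = 4r.
a = 4r/√3 = 4 × 1.37 / 1.7321 = 3.16 Å.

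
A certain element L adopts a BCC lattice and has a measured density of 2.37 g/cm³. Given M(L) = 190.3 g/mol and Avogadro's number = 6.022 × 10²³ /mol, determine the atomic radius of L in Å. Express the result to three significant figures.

2.79 Å

For a BCC cell (Z = 2), a³ = Z·M/(N_A·ρ) = 2 × 190.3 / (6.022 × 10²³ × 2.370) = 2.667 × 10^-22 cm³, so a = 6.437 × 10^-8 cm = 6.437 Å.
Atoms touch along the body diagonal, so √3·a = 4r, so r = 0.4330 × a = 2.79 Å.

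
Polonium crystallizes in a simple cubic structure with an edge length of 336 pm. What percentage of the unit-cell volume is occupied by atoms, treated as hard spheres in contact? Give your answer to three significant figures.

52.4%

In a simple cubic lattice atoms touch along the cell edge, so a = 2r, so r = 0.5000a = 168.0 pm.
Packing fraction = Z·(4/3)πr³ / a³ = 1 × (4/3)π × (168.0)³ / (336)³ = 0.5236 = 52.4%.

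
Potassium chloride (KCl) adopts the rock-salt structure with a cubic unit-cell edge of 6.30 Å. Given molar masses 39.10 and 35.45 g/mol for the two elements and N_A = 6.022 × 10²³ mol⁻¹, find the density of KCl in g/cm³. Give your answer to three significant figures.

The rock-salt structure contains Z = 4 formula units per cell; M(KCl) = 39.10 + 35.45 = 74.55 g/mol.
a³ = (6.300 × 10^-8 cm)³ = 2.500 × 10^-22 cm³.
ρ = 4 × 74.55 / (6.022 × 10²³ × 2.500 × 10^-22) = 1.980 g/cm³.

1.98 g/cm³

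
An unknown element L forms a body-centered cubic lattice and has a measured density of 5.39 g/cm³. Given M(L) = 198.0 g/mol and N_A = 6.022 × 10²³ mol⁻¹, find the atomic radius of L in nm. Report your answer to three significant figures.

For a BCC cell (Z = 2), a³ = Z·M/(N_A·ρ) = 2 × 198.0 / (6.022 × 10²³ × 5.390) = 1.220 × 10^-22 cm³, so a = 4.960 × 10^-8 cm = 0.4960 nm.
Atoms touch along the body diagonal, so √3·a = 4r, so r = 0.4330 × a = 0.215 nm.

0.215 nm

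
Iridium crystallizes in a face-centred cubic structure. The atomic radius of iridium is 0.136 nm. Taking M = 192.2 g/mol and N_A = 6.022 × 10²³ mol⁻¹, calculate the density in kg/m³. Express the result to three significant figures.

22400 kg/m³

In an FCC lattice, atoms touch along the face diagonal, so √2·a = 4r, giving a = 0.3847 nm = 3.847 × 10^-8 cm.
With Z = 4, ρ = Z·M/(N_A·a³) = 4 × 192.2 / (6.022 × 10²³ × 5.692 × 10^-23) = 22.43 g/cm³ = 22400 kg/m³.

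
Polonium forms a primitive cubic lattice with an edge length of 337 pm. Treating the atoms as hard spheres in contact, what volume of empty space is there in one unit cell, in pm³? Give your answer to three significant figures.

In a simple cubic lattice atoms touch along the cell edge, so a = 2r, so r = 0.5000a = 168.5 pm.
V_cell = a³ = 3.827 × 10^7 pm³; V_atoms = 1 × (4/3)πr³ = 2.004 × 10^7 pm³.
Empty space = 3.827 × 10^7 − 2.004 × 10^7 = 1.82 × 10^7 pm³.

1.82 × 10^7 pm³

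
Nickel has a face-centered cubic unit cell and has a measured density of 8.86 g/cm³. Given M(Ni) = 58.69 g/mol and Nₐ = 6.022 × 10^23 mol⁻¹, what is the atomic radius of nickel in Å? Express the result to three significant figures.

For an FCC cell (Z = 4), a³ = Z·M/(N_A·ρ) = 4 × 58.69 / (6.022 × 10²³ × 8.860) = 4.400 × 10^-23 cm³, so a = 3.530 × 10^-8 cm = 3.530 Å.
Atoms touch along the face diagonal, so √2·a = 4r, so r = 0.3536 × a = 1.25 Å.

1.25 Å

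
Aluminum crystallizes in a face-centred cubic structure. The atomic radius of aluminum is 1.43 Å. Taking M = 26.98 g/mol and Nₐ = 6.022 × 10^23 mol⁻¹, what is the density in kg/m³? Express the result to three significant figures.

2710 kg/m³

In an FCC lattice, atoms touch along the face diagonal, so √2·a = 4r, giving a = 4.045 Å = 4.045 × 10^-8 cm.
With Z = 4, ρ = Z·M/(N_A·a³) = 4 × 26.98 / (6.022 × 10²³ × 6.617 × 10^-23) = 2.708 g/cm³ = 2710 kg/m³.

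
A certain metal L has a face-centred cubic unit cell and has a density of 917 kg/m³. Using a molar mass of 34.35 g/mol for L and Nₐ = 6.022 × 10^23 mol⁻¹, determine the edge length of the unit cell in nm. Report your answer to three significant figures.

With Z = 4 atoms per FCC cell, a³ = Z·M/(N_A·ρ) = 4 × 34.35 / (6.022 × 10²³ × 0.9170 g/cm³) = 2.488 × 10^-22 cm³.
a = (2.488 × 10^-22)^(1/3) = 6.290 × 10^-8 cm = 0.629 nm.

0.629 nm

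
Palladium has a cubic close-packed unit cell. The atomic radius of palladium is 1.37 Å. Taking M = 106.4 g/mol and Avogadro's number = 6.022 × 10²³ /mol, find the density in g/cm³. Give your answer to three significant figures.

In an FCC lattice, atoms touch along the face diagonal, so √2·a = 4r, giving a = 3.875 Å = 3.875 × 10^-8 cm.
With Z = 4, ρ = Z·M/(N_A·a³) = 4 × 106.4 / (6.022 × 10²³ × 5.818 × 10^-23) = 12.15 g/cm³.

12.1 g/cm³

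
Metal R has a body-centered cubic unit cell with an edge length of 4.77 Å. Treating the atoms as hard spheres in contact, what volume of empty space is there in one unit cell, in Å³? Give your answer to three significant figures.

34.7 Å³

In a BCC lattice atoms touch along the body diagonal, so √3·a = 4r, so r = 0.4330a = 2.065 Å.
V_cell = a³ = 108.5 Å³; V_atoms = 2 × (4/3)πr³ = 73.82 Å³.
Empty space = 108.5 − 73.82 = 34.7 Å³.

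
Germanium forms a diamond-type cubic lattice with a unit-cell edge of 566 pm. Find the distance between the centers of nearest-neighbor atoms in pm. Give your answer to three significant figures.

245 pm

In a diamond cubic structure, nearest neighbors lie along the body diagonal with √3·a = 8r; the nearest-neighbor distance equals 2r = 0.4330·a.
d = 0.4330 × 566 = 245 pm.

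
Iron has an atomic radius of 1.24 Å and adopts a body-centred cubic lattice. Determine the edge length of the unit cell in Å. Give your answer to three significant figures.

In a BCC lattice, atoms touch along the body diagonal, so √3·a = 4r.
a = 4r/√3 = 4 × 1.24 / 1.7321 = 2.86 Å.

2.86 Å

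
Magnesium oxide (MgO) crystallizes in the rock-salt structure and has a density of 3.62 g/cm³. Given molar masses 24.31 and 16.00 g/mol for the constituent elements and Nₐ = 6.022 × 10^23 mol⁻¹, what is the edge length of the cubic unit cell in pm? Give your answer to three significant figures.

420 pm

M(MgO) = 40.31 g/mol; Z = 4 formula units per cell.
a³ = Z·M/(N_A·ρ) = 4 × 40.31 / (6.022 × 10²³ × 3.62) = 7.396 × 10^-23 cm³, so a = 4.198 × 10^-8 cm = 420 pm.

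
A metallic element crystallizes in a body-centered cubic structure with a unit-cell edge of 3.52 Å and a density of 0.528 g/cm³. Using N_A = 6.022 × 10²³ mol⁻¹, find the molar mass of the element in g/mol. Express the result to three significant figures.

6.93 g/mol

A BCC cell has Z = 2 atoms; a = 3.520 × 10^-8 cm.
M = ρ·N_A·a³/Z = 0.528 × 6.022 × 10²³ × 4.361 × 10^-23 / 2 = 6.93 g/mol.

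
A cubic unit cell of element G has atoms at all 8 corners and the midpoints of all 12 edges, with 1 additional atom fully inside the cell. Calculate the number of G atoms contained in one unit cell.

Corner atoms are shared by 8 cells (1/8 each), edge atoms by 4 (1/4 each), interior atoms are unshared.
Net atoms = 8 × 1/8 + 12 × 1/4 + 1 = 1 + 3 + 1 = 5.

5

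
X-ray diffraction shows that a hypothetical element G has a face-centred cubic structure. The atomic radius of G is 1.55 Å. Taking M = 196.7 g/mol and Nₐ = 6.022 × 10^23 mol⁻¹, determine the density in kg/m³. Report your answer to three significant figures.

In an FCC lattice, atoms touch along the face diagonal, so √2·a = 4r, giving a = 4.384 Å = 4.384 × 10^-8 cm.
With Z = 4, ρ = Z·M/(N_A·a³) = 4 × 196.7 / (6.022 × 10²³ × 8.426 × 10^-23) = 15.51 g/cm³ = 15500 kg/m³.

15500 kg/m³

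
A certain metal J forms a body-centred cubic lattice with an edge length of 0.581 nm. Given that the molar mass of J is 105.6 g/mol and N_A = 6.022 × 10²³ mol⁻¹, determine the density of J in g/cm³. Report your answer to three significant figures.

A BCC unit cell contains Z = 2 atoms.
Cell volume: a³ = (0.581 nm)³ = (5.810 × 10^-8 cm)³ = 1.961 × 10^-22 cm³.
ρ = Z·M/(N_A·a³) = 2 × 105.6 / (6.022 × 10²³ × 1.961 × 10^-22) = 1.788 g/cm³.

1.79 g/cm³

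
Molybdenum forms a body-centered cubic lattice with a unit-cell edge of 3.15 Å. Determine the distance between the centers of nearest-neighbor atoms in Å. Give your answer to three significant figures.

2.73 Å

In a BCC structure, atoms touch along the body diagonal, so √3·a = 4r; the nearest-neighbor distance equals 2r = 0.8660·a.
d = 0.8660 × 3.15 = 2.73 Å.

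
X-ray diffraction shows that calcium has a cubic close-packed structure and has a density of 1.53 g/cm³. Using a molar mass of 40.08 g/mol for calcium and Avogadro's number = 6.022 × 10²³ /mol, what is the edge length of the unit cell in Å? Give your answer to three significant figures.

With Z = 4 atoms per FCC cell, a³ = Z·M/(N_A·ρ) = 4 × 40.08 / (6.022 × 10²³ × 1.530 g/cm³) = 1.740 × 10^-22 cm³.
a = (1.740 × 10^-22)^(1/3) = 5.583 × 10^-8 cm = 5.58 Å.

5.58 Å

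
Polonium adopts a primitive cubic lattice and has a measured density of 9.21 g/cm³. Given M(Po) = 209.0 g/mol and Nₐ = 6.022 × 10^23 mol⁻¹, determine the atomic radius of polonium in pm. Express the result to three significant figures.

168 pm

For a simple cubic cell (Z = 1), a³ = Z·M/(N_A·ρ) = 1 × 209.0 / (6.022 × 10²³ × 9.210) = 3.768 × 10^-23 cm³, so a = 3.353 × 10^-8 cm = 335.3 pm.
Atoms touch along the cell edge, so a = 2r, so r = 0.5000 × a = 168 pm.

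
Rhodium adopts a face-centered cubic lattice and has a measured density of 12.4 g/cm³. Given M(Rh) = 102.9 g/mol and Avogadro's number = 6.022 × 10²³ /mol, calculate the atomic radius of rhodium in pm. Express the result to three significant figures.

135 pm

For an FCC cell (Z = 4), a³ = Z·M/(N_A·ρ) = 4 × 102.9 / (6.022 × 10²³ × 12.40) = 5.512 × 10^-23 cm³, so a = 3.806 × 10^-8 cm = 380.6 pm.
Atoms touch along the face diagonal, so √2·a = 4r, so r = 0.3536 × a = 135 pm.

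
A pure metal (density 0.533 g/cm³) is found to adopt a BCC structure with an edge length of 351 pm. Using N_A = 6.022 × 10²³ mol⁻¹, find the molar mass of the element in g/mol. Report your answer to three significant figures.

6.94 g/mol

A BCC cell has Z = 2 atoms; a = 3.510 × 10^-8 cm.
M = ρ·N_A·a³/Z = 0.533 × 6.022 × 10²³ × 4.324 × 10^-23 / 2 = 6.94 g/mol.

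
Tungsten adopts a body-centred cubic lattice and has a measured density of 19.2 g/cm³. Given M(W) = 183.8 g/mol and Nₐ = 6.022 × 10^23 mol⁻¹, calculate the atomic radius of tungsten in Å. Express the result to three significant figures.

1.37 Å

For a BCC cell (Z = 2), a³ = Z·M/(N_A·ρ) = 2 × 183.8 / (6.022 × 10²³ × 19.20) = 3.179 × 10^-23 cm³, so a = 3.168 × 10^-8 cm = 3.168 Å.
Atoms touch along the body diagonal, so √3·a = 4r, so r = 0.4330 × a = 1.37 Å.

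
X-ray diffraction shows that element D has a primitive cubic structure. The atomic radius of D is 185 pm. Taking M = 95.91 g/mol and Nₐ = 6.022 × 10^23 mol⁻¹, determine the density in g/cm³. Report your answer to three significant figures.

In a simple cubic lattice, atoms touch along the cell edge, so a = 2r, giving a = 370.0 pm = 3.700 × 10^-8 cm.
With Z = 1, ρ = Z·M/(N_A·a³) = 1 × 95.91 / (6.022 × 10²³ × 5.065 × 10^-23) = 3.144 g/cm³.

3.14 g/cm³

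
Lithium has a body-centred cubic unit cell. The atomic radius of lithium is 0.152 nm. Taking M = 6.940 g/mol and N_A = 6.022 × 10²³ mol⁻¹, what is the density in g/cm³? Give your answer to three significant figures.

0.533 g/cm³

In a BCC lattice, atoms touch along the body diagonal, so √3·a = 4r, giving a = 0.3510 nm = 3.510 × 10^-8 cm.
With Z = 2, ρ = Z·M/(N_A·a³) = 2 × 6.940 / (6.022 × 10²³ × 4.325 × 10^-23) = 0.5329 g/cm³.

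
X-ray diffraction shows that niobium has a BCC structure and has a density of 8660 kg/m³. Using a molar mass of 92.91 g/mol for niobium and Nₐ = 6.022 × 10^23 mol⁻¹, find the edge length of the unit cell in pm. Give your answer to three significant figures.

329 pm

With Z = 2 atoms per BCC cell, a³ = Z·M/(N_A·ρ) = 2 × 92.91 / (6.022 × 10²³ × 8.660 g/cm³) = 3.563 × 10^-23 cm³.
a = (3.563 × 10^-23)^(1/3) = 3.291 × 10^-8 cm = 329 pm.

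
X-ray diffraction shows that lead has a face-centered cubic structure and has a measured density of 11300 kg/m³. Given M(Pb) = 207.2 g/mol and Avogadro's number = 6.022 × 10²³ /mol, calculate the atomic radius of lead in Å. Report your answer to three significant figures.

1.75 Å

For an FCC cell (Z = 4), a³ = Z·M/(N_A·ρ) = 4 × 207.2 / (6.022 × 10²³ × 11.30) = 1.218 × 10^-22 cm³, so a = 4.957 × 10^-8 cm = 4.957 Å.
Atoms touch along the face diagonal, so √2·a = 4r, so r = 0.3536 × a = 1.75 Å.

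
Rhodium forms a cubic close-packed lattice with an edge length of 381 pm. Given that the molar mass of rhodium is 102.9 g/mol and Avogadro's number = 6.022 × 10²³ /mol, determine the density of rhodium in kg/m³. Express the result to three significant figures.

12400 kg/m³

An FCC unit cell contains Z = 4 atoms.
Cell volume: a³ = (381 pm)³ = (3.810 × 10^-8 cm)³ = 5.531 × 10^-23 cm³.
ρ = Z·M/(N_A·a³) = 4 × 102.9 / (6.022 × 10²³ × 5.531 × 10^-23) = 12.36 g/cm³ = 12400 kg/m³.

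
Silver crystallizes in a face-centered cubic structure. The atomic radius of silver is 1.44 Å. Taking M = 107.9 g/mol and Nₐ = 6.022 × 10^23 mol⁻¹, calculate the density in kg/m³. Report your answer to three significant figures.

10600 kg/m³

In an FCC lattice, atoms touch along the face diagonal, so √2·a = 4r, giving a = 4.073 Å = 4.073 × 10^-8 cm.
With Z = 4, ρ = Z·M/(N_A·a³) = 4 × 107.9 / (6.022 × 10²³ × 6.757 × 10^-23) = 10.61 g/cm³ = 10600 kg/m³.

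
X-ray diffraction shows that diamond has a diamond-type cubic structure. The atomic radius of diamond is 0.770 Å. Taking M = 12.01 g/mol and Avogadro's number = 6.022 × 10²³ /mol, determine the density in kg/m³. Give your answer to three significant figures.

In a diamond cubic lattice, nearest neighbors lie along the body diagonal with √3·a = 8r, giving a = 3.556 Å = 3.556 × 10^-8 cm.
With Z = 8, ρ = Z·M/(N_A·a³) = 8 × 12.01 / (6.022 × 10²³ × 4.498 × 10^-23) = 3.547 g/cm³ = 3550 kg/m³.

3550 kg/m³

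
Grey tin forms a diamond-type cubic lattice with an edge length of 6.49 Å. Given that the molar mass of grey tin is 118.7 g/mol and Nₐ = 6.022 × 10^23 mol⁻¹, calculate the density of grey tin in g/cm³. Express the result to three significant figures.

5.77 g/cm³

A diamond cubic unit cell contains Z = 8 atoms.
Cell volume: a³ = (6.49 Å)³ = (6.490 × 10^-8 cm)³ = 2.734 × 10^-22 cm³.
ρ = Z·M/(N_A·a³) = 8 × 118.7 / (6.022 × 10²³ × 2.734 × 10^-22) = 5.769 g/cm³.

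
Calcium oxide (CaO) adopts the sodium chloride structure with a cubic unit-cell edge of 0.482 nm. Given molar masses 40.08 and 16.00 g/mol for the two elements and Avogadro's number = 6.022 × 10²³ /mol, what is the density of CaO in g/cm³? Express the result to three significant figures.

The sodium chloride structure contains Z = 4 formula units per cell; M(CaO) = 40.08 + 16.00 = 56.08 g/mol.
a³ = (4.820 × 10^-8 cm)³ = 1.120 × 10^-22 cm³.
ρ = 4 × 56.08 / (6.022 × 10²³ × 1.120 × 10^-22) = 3.326 g/cm³.

3.33 g/cm³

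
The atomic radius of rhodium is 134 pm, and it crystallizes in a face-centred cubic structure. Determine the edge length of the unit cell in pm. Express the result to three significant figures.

In an FCC lattice, atoms touch along the face diagonal, so √2·a = 4r.
a = 4r/√2 = 4 × 134 / 1.4142 = 379 pm.

379 pm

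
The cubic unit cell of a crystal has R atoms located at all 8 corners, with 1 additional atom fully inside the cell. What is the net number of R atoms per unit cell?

2

Corner atoms are shared by 8 cells (1/8 each), interior atoms are unshared.
Net atoms = 8 × 1/8 + 1 = 1 + 1 = 2.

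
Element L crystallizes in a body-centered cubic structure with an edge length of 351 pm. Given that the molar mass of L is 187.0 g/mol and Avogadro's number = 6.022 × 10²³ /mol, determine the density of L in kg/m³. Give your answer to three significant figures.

A BCC unit cell contains Z = 2 atoms.
Cell volume: a³ = (351 pm)³ = (3.510 × 10^-8 cm)³ = 4.324 × 10^-23 cm³.
ρ = Z·M/(N_A·a³) = 2 × 187.0 / (6.022 × 10²³ × 4.324 × 10^-23) = 14.36 g/cm³ = 14400 kg/m³.

14400 kg/m³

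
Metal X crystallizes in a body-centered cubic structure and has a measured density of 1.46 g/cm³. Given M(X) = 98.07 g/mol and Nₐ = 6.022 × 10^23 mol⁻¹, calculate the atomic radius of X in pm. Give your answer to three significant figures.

For a BCC cell (Z = 2), a³ = Z·M/(N_A·ρ) = 2 × 98.07 / (6.022 × 10²³ × 1.460) = 2.231 × 10^-22 cm³, so a = 6.065 × 10^-8 cm = 606.5 pm.
Atoms touch along the body diagonal, so √3·a = 4r, so r = 0.4330 × a = 263 pm.

263 pm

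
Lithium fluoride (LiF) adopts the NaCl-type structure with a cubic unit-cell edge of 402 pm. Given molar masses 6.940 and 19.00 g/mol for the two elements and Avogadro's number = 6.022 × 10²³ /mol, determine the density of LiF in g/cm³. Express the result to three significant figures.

The NaCl-type structure contains Z = 4 formula units per cell; M(LiF) = 6.940 + 19.00 = 25.94 g/mol.
a³ = (4.020 × 10^-8 cm)³ = 6.496 × 10^-23 cm³.
ρ = 4 × 25.94 / (6.022 × 10²³ × 6.496 × 10^-23) = 2.652 g/cm³.

2.65 g/cm³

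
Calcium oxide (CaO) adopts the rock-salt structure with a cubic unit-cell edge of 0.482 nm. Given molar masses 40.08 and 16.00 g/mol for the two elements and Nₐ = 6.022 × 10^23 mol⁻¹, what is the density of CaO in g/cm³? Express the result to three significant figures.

3.33 g/cm³

The rock-salt structure contains Z = 4 formula units per cell; M(CaO) = 40.08 + 16.00 = 56.08 g/mol.
a³ = (4.820 × 10^-8 cm)³ = 1.120 × 10^-22 cm³.
ρ = 4 × 56.08 / (6.022 × 10²³ × 1.120 × 10^-22) = 3.326 g/cm³.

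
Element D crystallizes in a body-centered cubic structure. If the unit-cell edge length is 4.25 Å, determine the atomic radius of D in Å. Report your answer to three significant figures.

In a BCC lattice, atoms touch along the body diagonal, so √3·a = 4r.
r = √3·a/4 = 1.7321 × 4.25 / 4 = 1.84 Å.

1.84 Å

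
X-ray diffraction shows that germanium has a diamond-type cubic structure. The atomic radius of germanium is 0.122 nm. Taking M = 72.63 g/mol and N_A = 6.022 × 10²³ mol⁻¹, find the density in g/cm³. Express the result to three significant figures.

In a diamond cubic lattice, nearest neighbors lie along the body diagonal with √3·a = 8r, giving a = 0.5635 nm = 5.635 × 10^-8 cm.
With Z = 8, ρ = Z·M/(N_A·a³) = 8 × 72.63 / (6.022 × 10²³ × 1.789 × 10^-22) = 5.393 g/cm³.

5.39 g/cm³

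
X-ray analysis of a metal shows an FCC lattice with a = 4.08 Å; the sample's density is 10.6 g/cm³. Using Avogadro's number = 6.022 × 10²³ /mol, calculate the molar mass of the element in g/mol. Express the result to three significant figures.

108 g/mol

An FCC cell has Z = 4 atoms; a = 4.080 × 10^-8 cm.
M = ρ·N_A·a³/Z = 10.6 × 6.022 × 10²³ × 6.792 × 10^-23 / 4 = 108 g/mol.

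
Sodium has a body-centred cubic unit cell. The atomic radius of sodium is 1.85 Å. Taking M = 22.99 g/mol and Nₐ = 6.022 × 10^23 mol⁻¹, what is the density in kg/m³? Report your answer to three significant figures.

979 kg/m³

In a BCC lattice, atoms touch along the body diagonal, so √3·a = 4r, giving a = 4.272 Å = 4.272 × 10^-8 cm.
With Z = 2, ρ = Z·M/(N_A·a³) = 2 × 22.99 / (6.022 × 10²³ × 7.799 × 10^-23) = 0.9791 g/cm³ = 979 kg/m³.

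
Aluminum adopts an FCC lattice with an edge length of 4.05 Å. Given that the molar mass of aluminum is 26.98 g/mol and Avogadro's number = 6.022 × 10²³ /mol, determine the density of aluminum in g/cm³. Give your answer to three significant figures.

2.70 g/cm³

An FCC unit cell contains Z = 4 atoms.
Cell volume: a³ = (4.05 Å)³ = (4.050 × 10^-8 cm)³ = 6.643 × 10^-23 cm³.
ρ = Z·M/(N_A·a³) = 4 × 26.98 / (6.022 × 10²³ × 6.643 × 10^-23) = 2.698 g/cm³.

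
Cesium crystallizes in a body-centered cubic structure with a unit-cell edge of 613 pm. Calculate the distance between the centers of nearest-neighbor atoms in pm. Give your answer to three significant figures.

In a BCC structure, atoms touch along the body diagonal, so √3·a = 4r; the nearest-neighbor distance equals 2r = 0.8660·a.
d = 0.8660 × 613 = 531 pm.

531 pm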